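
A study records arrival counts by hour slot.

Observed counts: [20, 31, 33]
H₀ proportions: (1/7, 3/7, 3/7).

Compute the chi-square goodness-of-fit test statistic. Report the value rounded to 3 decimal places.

test statistic = 6.278

n = 84; E_i = n·p_i = [12.00, 36.00, 36.00]
χ² = (20−12.00)²/12.00 + (31−36.00)²/36.00 + (33−36.00)²/36.00 = 6.2778
df = 2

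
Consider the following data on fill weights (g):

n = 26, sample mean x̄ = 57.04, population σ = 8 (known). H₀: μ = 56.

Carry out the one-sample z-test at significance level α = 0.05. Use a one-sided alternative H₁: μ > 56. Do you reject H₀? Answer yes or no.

SE = σ/√n = 8/√26 = 1.5689
z = (x̄−μ₀)/SE = (57.04−56)/1.5689 = 0.6629
p-value (one-sided, H₁ greater) = 0.25371
At α=0.05: p ≥ α → fail to reject H₀

reject H₀: no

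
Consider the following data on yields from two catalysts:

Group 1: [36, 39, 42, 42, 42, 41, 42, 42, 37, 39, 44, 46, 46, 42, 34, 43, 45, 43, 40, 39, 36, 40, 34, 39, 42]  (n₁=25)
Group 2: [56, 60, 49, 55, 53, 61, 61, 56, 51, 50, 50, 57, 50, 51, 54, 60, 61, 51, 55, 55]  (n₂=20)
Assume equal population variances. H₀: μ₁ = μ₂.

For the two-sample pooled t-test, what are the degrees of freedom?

df = n₁ + n₂ − 2 = 25 + 20 − 2 = 43

degrees of freedom = 43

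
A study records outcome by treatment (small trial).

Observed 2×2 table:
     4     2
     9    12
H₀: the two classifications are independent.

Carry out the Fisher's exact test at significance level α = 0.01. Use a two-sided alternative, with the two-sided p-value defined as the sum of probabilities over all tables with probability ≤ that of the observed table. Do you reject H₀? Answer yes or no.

Margins: r₁=6, r₂=21, c₁=13, c₂=14, n=27
p_obs = C(6,4)·C(21,9)/C(27,13); sum pmf over tables with pmf ≤ p_obs
p-value (two-sided) = 0.38454
At α=0.01: p ≥ α → fail to reject H₀

reject H₀: no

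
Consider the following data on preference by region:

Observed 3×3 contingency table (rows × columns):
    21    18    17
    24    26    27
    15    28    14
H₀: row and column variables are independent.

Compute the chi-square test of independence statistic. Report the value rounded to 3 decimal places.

test statistic = 5.042

Row totals [56, 77, 57], col totals [60, 72, 58], n=190
χ² = (21−17.68)²/17.68 + (18−21.22)²/21.22 + (17−17.09)²/17.09 + (24−24.32)²/24.32 + (26−29.18)²/29.18 + (27−23.51)²/23.51 + (15−18.00)²/18.00 + (28−21.60)²/21.60 + (14−17.40)²/17.40 = 5.0418
df = 4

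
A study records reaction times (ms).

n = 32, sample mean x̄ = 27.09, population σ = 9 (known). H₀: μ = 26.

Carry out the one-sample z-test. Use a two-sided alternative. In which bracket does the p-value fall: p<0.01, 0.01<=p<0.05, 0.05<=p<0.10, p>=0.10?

SE = σ/√n = 9/√32 = 1.5910
z = (x̄−μ₀)/SE = (27.09−26)/1.5910 = 0.6851
p-value (two-sided) = 0.49328
→ bracket: p>=0.10

p-value bracket: p>=0.10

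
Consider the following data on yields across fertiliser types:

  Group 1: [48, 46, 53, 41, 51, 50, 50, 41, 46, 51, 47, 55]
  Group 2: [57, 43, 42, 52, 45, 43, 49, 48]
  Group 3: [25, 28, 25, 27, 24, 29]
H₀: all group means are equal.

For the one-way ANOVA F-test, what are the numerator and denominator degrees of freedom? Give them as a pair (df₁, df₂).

k = 3 groups, N = 26 total
df = (k−1, N−k) = (3−1, 26−3) = (2, 23)

degrees of freedom = [2, 23]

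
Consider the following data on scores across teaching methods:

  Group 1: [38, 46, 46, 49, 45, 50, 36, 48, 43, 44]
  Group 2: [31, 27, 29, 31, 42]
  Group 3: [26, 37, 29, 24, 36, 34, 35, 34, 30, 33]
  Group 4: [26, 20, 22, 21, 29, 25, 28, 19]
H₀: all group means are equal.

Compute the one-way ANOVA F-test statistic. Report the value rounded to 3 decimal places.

test statistic = 32.826

Group means [44.50, 32.00, 31.80, 23.75], grand mean 33.727
SSB = Σnᵢ(x̄ᵢ−x̄)² = 2008.945; SSW = ΣΣ(x−x̄ᵢ)² = 591.600
MSB = 2008.945/3 = 669.6485; MSW = 591.600/29 = 20.4000
F = MSB/MSW = 32.8259
df = (3, 29)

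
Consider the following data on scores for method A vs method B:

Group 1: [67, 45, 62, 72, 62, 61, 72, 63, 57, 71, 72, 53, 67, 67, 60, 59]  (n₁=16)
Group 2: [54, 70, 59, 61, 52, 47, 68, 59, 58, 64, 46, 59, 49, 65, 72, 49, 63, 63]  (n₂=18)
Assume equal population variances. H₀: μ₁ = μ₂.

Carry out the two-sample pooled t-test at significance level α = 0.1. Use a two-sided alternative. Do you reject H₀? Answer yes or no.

x̄₁=63.125, s₁=7.509, n₁=16
x̄₂=58.778, s₂=7.878, n₂=18
s_p² = [15·7.509² + 17·7.878²]/32 = 59.4019
SE = √(s_p²·(1/16+1/18)) = 2.6482
t = (63.125−58.778)/2.6482 = 1.6416
df = 32
p-value (two-sided) = 0.11047
At α=0.1: p ≥ α → fail to reject H₀

reject H₀: no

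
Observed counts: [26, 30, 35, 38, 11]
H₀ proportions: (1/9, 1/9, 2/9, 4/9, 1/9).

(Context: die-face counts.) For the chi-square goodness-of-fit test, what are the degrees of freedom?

df = k − 1 = 5 − 1 = 4

degrees of freedom = 4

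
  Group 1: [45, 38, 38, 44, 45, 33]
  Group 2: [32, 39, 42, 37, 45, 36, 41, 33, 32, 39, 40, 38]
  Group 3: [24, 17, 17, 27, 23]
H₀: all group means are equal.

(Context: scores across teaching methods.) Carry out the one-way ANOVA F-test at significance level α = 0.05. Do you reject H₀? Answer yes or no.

Group means [40.50, 37.83, 21.60], grand mean 35.000
SSB = Σnᵢ(x̄ᵢ−x̄)² = 1175.633; SSW = ΣΣ(x−x̄ᵢ)² = 382.367
MSB = 1175.633/2 = 587.8167; MSW = 382.367/20 = 19.1183
F = MSB/MSW = 30.7462
df = (2, 20)
p-value (upper-tail) = 0.00000
At α=0.05: p < α → reject H₀

reject H₀: yes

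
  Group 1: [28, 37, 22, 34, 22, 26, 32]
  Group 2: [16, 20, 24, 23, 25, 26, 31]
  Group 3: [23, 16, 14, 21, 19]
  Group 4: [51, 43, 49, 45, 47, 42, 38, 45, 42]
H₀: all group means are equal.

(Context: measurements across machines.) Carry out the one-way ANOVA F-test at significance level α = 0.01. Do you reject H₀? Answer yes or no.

reject H₀: yes

Group means [28.71, 23.57, 18.60, 44.67], grand mean 30.750
SSB = Σnᵢ(x̄ᵢ−x̄)² = 2870.907; SSW = ΣΣ(x−x̄ᵢ)² = 518.343
MSB = 2870.907/3 = 956.9690; MSW = 518.343/24 = 21.5976
F = MSB/MSW = 44.3090
df = (3, 24)
p-value (upper-tail) = 0.00000
At α=0.01: p < α → reject H₀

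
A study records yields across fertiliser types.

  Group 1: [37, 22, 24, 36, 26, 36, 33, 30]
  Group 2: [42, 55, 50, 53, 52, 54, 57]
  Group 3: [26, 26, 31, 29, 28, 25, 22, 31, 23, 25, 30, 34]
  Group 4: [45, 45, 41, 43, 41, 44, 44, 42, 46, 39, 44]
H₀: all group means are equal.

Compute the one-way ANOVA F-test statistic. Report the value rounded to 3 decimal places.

Group means [30.50, 51.86, 27.50, 43.09], grand mean 37.132
SSB = Σnᵢ(x̄ᵢ−x̄)² = 3373.576; SSW = ΣΣ(x−x̄ᵢ)² = 574.766
MSB = 3373.576/3 = 1124.5253; MSW = 574.766/34 = 16.9049
F = MSB/MSW = 66.5207
df = (3, 34)

test statistic = 66.521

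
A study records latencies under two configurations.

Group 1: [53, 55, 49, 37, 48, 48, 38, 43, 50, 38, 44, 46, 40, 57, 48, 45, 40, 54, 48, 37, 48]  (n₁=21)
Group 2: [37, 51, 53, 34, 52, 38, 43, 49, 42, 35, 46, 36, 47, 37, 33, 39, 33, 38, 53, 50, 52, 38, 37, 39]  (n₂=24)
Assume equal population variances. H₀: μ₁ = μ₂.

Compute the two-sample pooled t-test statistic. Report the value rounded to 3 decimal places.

x̄₁=46.000, s₁=6.066, n₁=21
x̄₂=42.167, s₂=7.007, n₂=24
s_p² = [20·6.066² + 23·7.007²]/43 = 43.3798
SE = √(s_p²·(1/21+1/24)) = 1.9680
t = (46.000−42.167)/1.9680 = 1.9478
df = 43

test statistic = 1.948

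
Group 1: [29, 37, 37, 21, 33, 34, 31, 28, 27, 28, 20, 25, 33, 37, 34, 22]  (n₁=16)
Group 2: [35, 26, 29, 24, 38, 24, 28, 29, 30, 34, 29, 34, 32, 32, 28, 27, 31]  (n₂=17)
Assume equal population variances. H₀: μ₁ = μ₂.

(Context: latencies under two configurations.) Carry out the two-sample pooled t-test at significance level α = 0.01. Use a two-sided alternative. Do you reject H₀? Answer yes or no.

x̄₁=29.750, s₁=5.686, n₁=16
x̄₂=30.000, s₂=3.857, n₂=17
s_p² = [15·5.686² + 16·3.857²]/31 = 23.3226
SE = √(s_p²·(1/16+1/17)) = 1.6821
t = (29.750−30.000)/1.6821 = -0.1486
df = 31
p-value (two-sided) = 0.88282
At α=0.01: p ≥ α → fail to reject H₀

reject H₀: no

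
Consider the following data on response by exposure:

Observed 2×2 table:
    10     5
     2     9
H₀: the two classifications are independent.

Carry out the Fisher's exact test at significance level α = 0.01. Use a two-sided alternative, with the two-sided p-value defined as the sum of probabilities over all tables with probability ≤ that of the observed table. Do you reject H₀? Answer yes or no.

reject H₀: no

Margins: r₁=15, r₂=11, c₁=12, c₂=14, n=26
p_obs = C(15,10)·C(11,2)/C(26,12); sum pmf over tables with pmf ≤ p_obs
p-value (two-sided) = 0.02142
At α=0.01: p ≥ α → fail to reject H₀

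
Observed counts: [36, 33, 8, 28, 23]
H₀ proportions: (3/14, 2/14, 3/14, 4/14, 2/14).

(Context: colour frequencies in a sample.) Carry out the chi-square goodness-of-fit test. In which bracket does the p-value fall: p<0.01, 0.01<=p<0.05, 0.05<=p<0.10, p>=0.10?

p-value bracket: p<0.01

n = 128; E_i = n·p_i = [27.43, 18.29, 27.43, 36.57, 18.29]
χ² = (36−27.43)²/27.43 + (33−18.29)²/18.29 + (8−27.43)²/27.43 + (28−36.57)²/36.57 + (23−18.29)²/18.29 = 31.5052
df = 4
p-value (upper-tail) = 0.00000
→ bracket: p<0.01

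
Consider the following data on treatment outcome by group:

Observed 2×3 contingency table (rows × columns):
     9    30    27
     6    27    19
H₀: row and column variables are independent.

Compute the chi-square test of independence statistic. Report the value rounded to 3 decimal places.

Row totals [66, 52], col totals [15, 57, 46], n=118
χ² = (9−8.39)²/8.39 + (30−31.88)²/31.88 + (27−25.73)²/25.73 + (6−6.61)²/6.61 + (27−25.12)²/25.12 + (19−20.27)²/20.27 = 0.4952
df = 2

test statistic = 0.495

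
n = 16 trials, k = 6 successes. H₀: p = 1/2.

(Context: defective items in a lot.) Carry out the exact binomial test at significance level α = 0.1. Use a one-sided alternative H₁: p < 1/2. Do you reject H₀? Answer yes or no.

Exact binomial: n=16, k=6, p₀=1/2=0.5000
P(X≤6) from Σ C(n,i)·p₀^i·(1−p₀)^(n−i)
p-value (one-sided, H₁ less) = 0.22725
At α=0.1: p ≥ α → fail to reject H₀

reject H₀: no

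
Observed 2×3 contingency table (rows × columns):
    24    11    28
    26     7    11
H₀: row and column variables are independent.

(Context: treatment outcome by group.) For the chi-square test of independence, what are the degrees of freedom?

degrees of freedom = 2

df = (r−1)(c−1) = (2−1)·(3−1) = 2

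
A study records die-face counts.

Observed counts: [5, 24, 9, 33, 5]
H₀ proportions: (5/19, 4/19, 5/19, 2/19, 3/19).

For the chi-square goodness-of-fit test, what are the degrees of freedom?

degrees of freedom = 4

df = k − 1 = 5 − 1 = 4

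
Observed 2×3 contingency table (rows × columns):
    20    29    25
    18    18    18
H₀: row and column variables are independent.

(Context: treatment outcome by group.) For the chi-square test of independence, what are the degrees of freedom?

df = (r−1)(c−1) = (2−1)·(3−1) = 2

degrees of freedom = 2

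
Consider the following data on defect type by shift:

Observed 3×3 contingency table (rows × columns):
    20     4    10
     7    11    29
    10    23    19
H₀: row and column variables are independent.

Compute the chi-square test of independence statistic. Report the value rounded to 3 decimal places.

test statistic = 29.909

Row totals [34, 47, 52], col totals [37, 38, 58], n=133
χ² = (20−9.46)²/9.46 + (4−9.71)²/9.71 + (10−14.83)²/14.83 + (7−13.08)²/13.08 + (11−13.43)²/13.43 + (29−20.50)²/20.50 + (10−14.47)²/14.47 + (23−14.86)²/14.86 + (19−22.68)²/22.68 = 29.9088
df = 4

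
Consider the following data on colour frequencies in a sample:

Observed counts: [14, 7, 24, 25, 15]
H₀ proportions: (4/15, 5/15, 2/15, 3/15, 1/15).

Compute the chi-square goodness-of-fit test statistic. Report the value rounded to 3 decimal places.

n = 85; E_i = n·p_i = [22.67, 28.33, 11.33, 17.00, 5.67]
χ² = (14−22.67)²/22.67 + (7−28.33)²/28.33 + (24−11.33)²/11.33 + (25−17.00)²/17.00 + (15−5.67)²/5.67 = 52.6706
df = 4

test statistic = 52.671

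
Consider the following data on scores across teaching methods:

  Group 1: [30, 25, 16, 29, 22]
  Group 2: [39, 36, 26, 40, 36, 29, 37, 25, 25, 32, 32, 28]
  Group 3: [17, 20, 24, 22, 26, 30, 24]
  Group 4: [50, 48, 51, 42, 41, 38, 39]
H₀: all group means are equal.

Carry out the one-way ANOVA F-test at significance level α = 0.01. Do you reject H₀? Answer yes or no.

Group means [24.40, 32.08, 23.29, 44.14], grand mean 31.581
SSB = Σnᵢ(x̄ᵢ−x̄)² = 1847.146; SSW = ΣΣ(x−x̄ᵢ)² = 738.402
MSB = 1847.146/3 = 615.7153; MSW = 738.402/27 = 27.3482
F = MSB/MSW = 22.5139
df = (3, 27)
p-value (upper-tail) = 0.00000
At α=0.01: p < α → reject H₀

reject H₀: yes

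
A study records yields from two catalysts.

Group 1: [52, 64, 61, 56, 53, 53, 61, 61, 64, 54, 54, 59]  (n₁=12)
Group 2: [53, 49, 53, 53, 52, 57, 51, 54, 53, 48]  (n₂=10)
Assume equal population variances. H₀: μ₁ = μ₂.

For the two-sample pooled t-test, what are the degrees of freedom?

degrees of freedom = 20

df = n₁ + n₂ − 2 = 12 + 10 − 2 = 20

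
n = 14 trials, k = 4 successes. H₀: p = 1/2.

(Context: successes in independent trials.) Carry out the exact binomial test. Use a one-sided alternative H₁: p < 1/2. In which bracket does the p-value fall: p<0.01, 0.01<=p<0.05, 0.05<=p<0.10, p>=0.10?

Exact binomial: n=14, k=4, p₀=1/2=0.5000
P(X≤4) from Σ C(n,i)·p₀^i·(1−p₀)^(n−i)
p-value (one-sided, H₁ less) = 0.08978
→ bracket: 0.05<=p<0.10

p-value bracket: 0.05<=p<0.10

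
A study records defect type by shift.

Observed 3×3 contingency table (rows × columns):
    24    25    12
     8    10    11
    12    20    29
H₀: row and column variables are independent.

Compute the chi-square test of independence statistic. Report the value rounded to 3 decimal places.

test statistic = 11.686

Row totals [61, 29, 61], col totals [44, 55, 52], n=151
χ² = (24−17.77)²/17.77 + (25−22.22)²/22.22 + (12−21.01)²/21.01 + (8−8.45)²/8.45 + (10−10.56)²/10.56 + (11−9.99)²/9.99 + (12−17.77)²/17.77 + (20−22.22)²/22.22 + (29−21.01)²/21.01 = 11.6861
df = 4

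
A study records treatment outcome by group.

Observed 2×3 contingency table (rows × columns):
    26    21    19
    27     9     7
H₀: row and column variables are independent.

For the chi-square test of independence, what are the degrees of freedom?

df = (r−1)(c−1) = (2−1)·(3−1) = 2

degrees of freedom = 2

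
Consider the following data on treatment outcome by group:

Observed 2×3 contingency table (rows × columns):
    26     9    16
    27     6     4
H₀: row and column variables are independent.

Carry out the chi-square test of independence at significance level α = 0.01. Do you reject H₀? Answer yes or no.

Row totals [51, 37], col totals [53, 15, 20], n=88
χ² = (26−30.72)²/30.72 + (9−8.69)²/8.69 + (16−11.59)²/11.59 + (27−22.28)²/22.28 + (6−6.31)²/6.31 + (4−8.41)²/8.41 = 5.7368
df = 2
p-value (upper-tail) = 0.05679
At α=0.01: p ≥ α → fail to reject H₀

reject H₀: no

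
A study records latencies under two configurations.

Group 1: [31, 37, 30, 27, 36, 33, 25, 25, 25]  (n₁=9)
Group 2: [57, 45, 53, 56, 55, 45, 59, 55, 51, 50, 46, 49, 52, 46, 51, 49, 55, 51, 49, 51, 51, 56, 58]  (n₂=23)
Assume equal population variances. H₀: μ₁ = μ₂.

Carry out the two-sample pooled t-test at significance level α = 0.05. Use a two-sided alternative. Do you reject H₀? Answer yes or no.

x̄₁=29.889, s₁=4.729, n₁=9
x̄₂=51.739, s₂=4.126, n₂=23
s_p² = [8·4.729² + 22·4.126²]/30 = 18.4441
SE = √(s_p²·(1/9+1/23)) = 1.6886
t = (29.889−51.739)/1.6886 = -12.9401
df = 30
p-value (two-sided) = 0.00000
At α=0.05: p < α → reject H₀

reject H₀: yes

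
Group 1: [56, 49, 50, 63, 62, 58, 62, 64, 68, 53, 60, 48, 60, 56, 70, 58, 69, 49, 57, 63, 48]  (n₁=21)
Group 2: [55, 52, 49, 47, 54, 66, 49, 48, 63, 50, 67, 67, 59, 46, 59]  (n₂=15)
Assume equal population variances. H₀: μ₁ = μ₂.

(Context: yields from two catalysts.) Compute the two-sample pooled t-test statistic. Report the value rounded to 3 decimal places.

x̄₁=58.238, s₁=6.891, n₁=21
x̄₂=55.400, s₂=7.576, n₂=15
s_p² = [20·6.891² + 14·7.576²]/34 = 51.5709
SE = √(s_p²·(1/21+1/15)) = 2.4277
t = (58.238−55.400)/2.4277 = 1.1690
df = 34

test statistic = 1.169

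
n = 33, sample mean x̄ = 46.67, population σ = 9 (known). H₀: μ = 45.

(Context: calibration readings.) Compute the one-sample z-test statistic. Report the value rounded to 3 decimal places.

SE = σ/√n = 9/√33 = 1.5667
z = (x̄−μ₀)/SE = (46.67−45)/1.5667 = 1.0659

test statistic = 1.066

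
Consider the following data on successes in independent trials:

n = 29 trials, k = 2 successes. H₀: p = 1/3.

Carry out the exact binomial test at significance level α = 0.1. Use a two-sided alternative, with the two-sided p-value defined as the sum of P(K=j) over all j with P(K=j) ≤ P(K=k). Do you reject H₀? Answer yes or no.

Exact binomial: n=29, k=2, p₀=1/3=0.3333
P(X=j) = C(n,j)·p₀^j·(1−p₀)^(n−j); p = Σ P(X=j) over j with P(X=j) ≤ P(X=2)
p-value (two-sided) = 0.00131
At α=0.1: p < α → reject H₀

reject H₀: yes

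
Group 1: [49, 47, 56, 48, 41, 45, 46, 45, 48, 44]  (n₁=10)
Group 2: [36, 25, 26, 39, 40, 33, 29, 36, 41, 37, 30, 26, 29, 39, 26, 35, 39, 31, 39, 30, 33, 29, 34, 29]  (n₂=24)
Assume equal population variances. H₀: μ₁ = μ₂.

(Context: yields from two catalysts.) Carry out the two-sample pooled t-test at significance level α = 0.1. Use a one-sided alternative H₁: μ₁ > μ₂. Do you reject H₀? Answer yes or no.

x̄₁=46.900, s₁=3.957, n₁=10
x̄₂=32.958, s₂=5.077, n₂=24
s_p² = [9·3.957² + 23·5.077²]/32 = 22.9331
SE = √(s_p²·(1/10+1/24)) = 1.8025
t = (46.900−32.958)/1.8025 = 7.7348
df = 32
p-value (one-sided, H₁ greater) = 0.00000
At α=0.1: p < α → reject H₀

reject H₀: yes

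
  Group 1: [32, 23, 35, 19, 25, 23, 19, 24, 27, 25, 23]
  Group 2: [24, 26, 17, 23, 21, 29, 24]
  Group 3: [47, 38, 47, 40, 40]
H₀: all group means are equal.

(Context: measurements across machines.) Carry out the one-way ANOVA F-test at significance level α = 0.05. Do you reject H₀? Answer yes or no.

Group means [25.00, 23.43, 42.40], grand mean 28.304
SSB = Σnᵢ(x̄ᵢ−x̄)² = 1279.955; SSW = ΣΣ(x−x̄ᵢ)² = 396.914
MSB = 1279.955/2 = 639.9776; MSW = 396.914/20 = 19.8457
F = MSB/MSW = 32.2476
df = (2, 20)
p-value (upper-tail) = 0.00000
At α=0.05: p < α → reject H₀

reject H₀: yes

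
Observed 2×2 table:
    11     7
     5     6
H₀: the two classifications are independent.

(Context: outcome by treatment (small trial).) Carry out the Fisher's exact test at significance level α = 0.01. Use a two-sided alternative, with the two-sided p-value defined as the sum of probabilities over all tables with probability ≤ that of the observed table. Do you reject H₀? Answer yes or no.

reject H₀: no

Margins: r₁=18, r₂=11, c₁=16, c₂=13, n=29
p_obs = C(18,11)·C(11,5)/C(29,16); sum pmf over tables with pmf ≤ p_obs
p-value (two-sided) = 0.46568
At α=0.01: p ≥ α → fail to reject H₀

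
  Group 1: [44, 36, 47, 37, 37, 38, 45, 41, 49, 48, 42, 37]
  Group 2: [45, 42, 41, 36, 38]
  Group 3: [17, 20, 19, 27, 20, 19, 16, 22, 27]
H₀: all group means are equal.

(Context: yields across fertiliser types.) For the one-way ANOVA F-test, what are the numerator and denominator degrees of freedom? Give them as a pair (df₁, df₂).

degrees of freedom = [2, 23]

k = 3 groups, N = 26 total
df = (k−1, N−k) = (3−1, 26−3) = (2, 23)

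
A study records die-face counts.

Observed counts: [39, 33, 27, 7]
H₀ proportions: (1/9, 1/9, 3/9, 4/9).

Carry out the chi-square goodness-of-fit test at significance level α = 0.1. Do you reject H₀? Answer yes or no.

reject H₀: yes

n = 106; E_i = n·p_i = [11.78, 11.78, 35.33, 47.11]
χ² = (39−11.78)²/11.78 + (33−11.78)²/11.78 + (27−35.33)²/35.33 + (7−47.11)²/47.11 = 137.2759
df = 3
p-value (upper-tail) = 0.00000
At α=0.1: p < α → reject H₀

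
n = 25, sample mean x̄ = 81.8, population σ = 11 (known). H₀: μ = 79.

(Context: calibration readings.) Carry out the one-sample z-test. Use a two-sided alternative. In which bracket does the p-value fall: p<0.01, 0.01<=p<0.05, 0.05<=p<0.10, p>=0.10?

SE = σ/√n = 11/√25 = 2.2000
z = (x̄−μ₀)/SE = (81.8−79)/2.2000 = 1.2727
p-value (two-sided) = 0.20311
→ bracket: p>=0.10

p-value bracket: p>=0.10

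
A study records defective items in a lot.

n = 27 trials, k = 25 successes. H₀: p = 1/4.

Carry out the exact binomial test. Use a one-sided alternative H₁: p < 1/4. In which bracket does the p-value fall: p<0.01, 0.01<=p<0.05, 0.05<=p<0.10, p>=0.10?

p-value bracket: p>=0.10

Exact binomial: n=27, k=25, p₀=1/4=0.2500
P(X≤25) from Σ C(n,i)·p₀^i·(1−p₀)^(n−i)
p-value (one-sided, H₁ less) = 1.00000
→ bracket: p>=0.10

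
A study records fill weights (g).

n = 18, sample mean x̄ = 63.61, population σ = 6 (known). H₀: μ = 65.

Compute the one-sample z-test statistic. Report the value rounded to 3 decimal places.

test statistic = -0.983

SE = σ/√n = 6/√18 = 1.4142
z = (x̄−μ₀)/SE = (63.61−65)/1.4142 = -0.9829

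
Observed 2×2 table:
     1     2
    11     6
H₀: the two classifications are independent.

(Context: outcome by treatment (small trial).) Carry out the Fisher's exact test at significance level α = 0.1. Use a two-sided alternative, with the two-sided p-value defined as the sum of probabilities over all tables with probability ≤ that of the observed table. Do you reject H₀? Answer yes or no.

Margins: r₁=3, r₂=17, c₁=12, c₂=8, n=20
p_obs = C(3,1)·C(17,11)/C(20,12); sum pmf over tables with pmf ≤ p_obs
p-value (two-sided) = 0.53684
At α=0.1: p ≥ α → fail to reject H₀

reject H₀: no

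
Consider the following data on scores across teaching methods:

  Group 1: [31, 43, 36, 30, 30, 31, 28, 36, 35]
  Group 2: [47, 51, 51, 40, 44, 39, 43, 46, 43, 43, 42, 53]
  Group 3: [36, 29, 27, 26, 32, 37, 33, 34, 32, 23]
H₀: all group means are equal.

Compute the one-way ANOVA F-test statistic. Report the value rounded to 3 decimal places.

test statistic = 31.178

Group means [33.33, 45.17, 30.90], grand mean 37.129
SSB = Σnᵢ(x̄ᵢ−x̄)² = 1292.917; SSW = ΣΣ(x−x̄ᵢ)² = 580.567
MSB = 1292.917/2 = 646.4586; MSW = 580.567/28 = 20.7345
F = MSB/MSW = 31.1779
df = (2, 28)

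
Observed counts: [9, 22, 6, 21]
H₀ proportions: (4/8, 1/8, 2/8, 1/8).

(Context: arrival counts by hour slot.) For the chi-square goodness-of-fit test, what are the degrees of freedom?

degrees of freedom = 3

df = k − 1 = 4 − 1 = 3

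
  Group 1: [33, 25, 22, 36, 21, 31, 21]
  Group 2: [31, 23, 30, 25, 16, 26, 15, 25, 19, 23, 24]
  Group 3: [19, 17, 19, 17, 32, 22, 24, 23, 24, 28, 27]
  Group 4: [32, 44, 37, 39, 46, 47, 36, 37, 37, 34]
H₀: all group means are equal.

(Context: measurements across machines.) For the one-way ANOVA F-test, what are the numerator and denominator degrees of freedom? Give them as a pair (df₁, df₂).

k = 4 groups, N = 39 total
df = (k−1, N−k) = (4−1, 39−4) = (3, 35)

degrees of freedom = [3, 35]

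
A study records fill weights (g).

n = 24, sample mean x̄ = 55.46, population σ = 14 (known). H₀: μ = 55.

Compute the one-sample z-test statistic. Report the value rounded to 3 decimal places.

SE = σ/√n = 14/√24 = 2.8577
z = (x̄−μ₀)/SE = (55.46−55)/2.8577 = 0.1610

test statistic = 0.161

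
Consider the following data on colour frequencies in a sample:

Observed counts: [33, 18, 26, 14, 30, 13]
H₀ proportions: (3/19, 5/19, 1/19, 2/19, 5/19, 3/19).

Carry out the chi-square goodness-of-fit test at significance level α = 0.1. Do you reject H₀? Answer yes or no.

reject H₀: yes

n = 134; E_i = n·p_i = [21.16, 35.26, 7.05, 14.11, 35.26, 21.16]
χ² = (33−21.16)²/21.16 + (18−35.26)²/35.26 + (26−7.05)²/7.05 + (14−14.11)²/14.11 + (30−35.26)²/35.26 + (13−21.16)²/21.16 = 69.9144
df = 5
p-value (upper-tail) = 0.00000
At α=0.1: p < α → reject H₀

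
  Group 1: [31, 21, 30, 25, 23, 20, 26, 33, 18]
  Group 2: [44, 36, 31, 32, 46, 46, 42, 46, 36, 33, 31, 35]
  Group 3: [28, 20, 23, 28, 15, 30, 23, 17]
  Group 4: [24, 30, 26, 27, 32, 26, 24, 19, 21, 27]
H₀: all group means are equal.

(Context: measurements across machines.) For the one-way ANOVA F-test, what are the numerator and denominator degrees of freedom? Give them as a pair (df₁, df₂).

degrees of freedom = [3, 35]

k = 4 groups, N = 39 total
df = (k−1, N−k) = (4−1, 39−4) = (3, 35)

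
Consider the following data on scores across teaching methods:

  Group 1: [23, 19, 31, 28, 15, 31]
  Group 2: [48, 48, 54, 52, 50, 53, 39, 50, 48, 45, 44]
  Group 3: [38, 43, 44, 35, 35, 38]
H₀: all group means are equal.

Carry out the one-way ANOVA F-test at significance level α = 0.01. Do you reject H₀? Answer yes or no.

Group means [24.50, 48.27, 38.83], grand mean 39.609
SSB = Σnᵢ(x̄ᵢ−x̄)² = 2198.963; SSW = ΣΣ(x−x̄ᵢ)² = 484.515
MSB = 2198.963/2 = 1099.4816; MSW = 484.515/20 = 24.2258
F = MSB/MSW = 45.3848
df = (2, 20)
p-value (upper-tail) = 0.00000
At α=0.01: p < α → reject H₀

reject H₀: yes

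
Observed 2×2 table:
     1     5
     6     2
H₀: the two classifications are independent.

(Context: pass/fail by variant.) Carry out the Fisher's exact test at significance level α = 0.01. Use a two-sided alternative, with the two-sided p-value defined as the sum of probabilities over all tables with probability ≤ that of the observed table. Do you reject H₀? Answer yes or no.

Margins: r₁=6, r₂=8, c₁=7, c₂=7, n=14
p_obs = C(6,1)·C(8,6)/C(14,7); sum pmf over tables with pmf ≤ p_obs
p-value (two-sided) = 0.10256
At α=0.01: p ≥ α → fail to reject H₀

reject H₀: no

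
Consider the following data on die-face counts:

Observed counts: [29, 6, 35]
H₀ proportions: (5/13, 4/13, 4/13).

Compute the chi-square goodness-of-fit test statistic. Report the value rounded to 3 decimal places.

n = 70; E_i = n·p_i = [26.92, 21.54, 21.54]
χ² = (29−26.92)²/26.92 + (6−21.54)²/21.54 + (35−21.54)²/21.54 = 19.7836
df = 2

test statistic = 19.784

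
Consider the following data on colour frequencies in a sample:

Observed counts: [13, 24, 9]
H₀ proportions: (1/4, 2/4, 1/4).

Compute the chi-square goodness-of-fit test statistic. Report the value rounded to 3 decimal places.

test statistic = 0.783

n = 46; E_i = n·p_i = [11.50, 23.00, 11.50]
χ² = (13−11.50)²/11.50 + (24−23.00)²/23.00 + (9−11.50)²/11.50 = 0.7826
df = 2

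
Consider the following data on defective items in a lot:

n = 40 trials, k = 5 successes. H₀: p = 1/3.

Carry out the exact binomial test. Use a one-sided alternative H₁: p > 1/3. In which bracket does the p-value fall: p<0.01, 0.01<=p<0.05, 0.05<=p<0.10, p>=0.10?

Exact binomial: n=40, k=5, p₀=1/3=0.3333
P(X≥5) from Σ C(n,i)·p₀^i·(1−p₀)^(n−i)
p-value (one-sided, H₁ greater) = 0.99935
→ bracket: p>=0.10

p-value bracket: p>=0.10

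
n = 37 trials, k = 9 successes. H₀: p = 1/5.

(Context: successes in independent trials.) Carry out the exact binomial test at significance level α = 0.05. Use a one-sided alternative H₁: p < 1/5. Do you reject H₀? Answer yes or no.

Exact binomial: n=37, k=9, p₀=1/5=0.2000
P(X≤9) from Σ C(n,i)·p₀^i·(1−p₀)^(n−i)
p-value (one-sided, H₁ less) = 0.80911
At α=0.05: p ≥ α → fail to reject H₀

reject H₀: no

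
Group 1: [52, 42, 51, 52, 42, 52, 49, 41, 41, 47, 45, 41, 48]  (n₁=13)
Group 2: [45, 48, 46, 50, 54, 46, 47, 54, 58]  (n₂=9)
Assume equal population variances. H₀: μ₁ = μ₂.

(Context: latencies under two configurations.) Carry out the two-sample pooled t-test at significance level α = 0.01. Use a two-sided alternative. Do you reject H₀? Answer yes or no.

x̄₁=46.385, s₁=4.592, n₁=13
x̄₂=49.778, s₂=4.549, n₂=9
s_p² = [12·4.592² + 8·4.549²]/20 = 20.9316
SE = √(s_p²·(1/13+1/9)) = 1.9839
t = (46.385−49.778)/1.9839 = -1.7103
df = 20
p-value (two-sided) = 0.10267
At α=0.01: p ≥ α → fail to reject H₀

reject H₀: no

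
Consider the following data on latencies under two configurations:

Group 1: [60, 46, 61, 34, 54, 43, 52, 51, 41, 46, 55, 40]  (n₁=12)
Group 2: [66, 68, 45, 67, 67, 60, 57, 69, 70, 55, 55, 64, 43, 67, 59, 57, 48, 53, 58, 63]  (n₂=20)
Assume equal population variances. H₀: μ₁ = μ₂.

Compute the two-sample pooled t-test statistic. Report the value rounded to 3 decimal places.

x̄₁=48.583, s₁=8.317, n₁=12
x̄₂=59.550, s₂=8.042, n₂=20
s_p² = [11·8.317² + 19·8.042²]/30 = 66.3289
SE = √(s_p²·(1/12+1/20)) = 2.9739
t = (48.583−59.550)/2.9739 = -3.6877
df = 30

test statistic = -3.688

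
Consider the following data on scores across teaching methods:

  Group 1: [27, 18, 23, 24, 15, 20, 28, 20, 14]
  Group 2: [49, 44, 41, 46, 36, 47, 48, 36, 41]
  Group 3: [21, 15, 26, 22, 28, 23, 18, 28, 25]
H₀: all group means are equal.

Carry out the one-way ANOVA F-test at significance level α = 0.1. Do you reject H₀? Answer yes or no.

Group means [21.00, 43.11, 22.89], grand mean 29.000
SSB = Σnᵢ(x̄ᵢ−x̄)² = 2704.222; SSW = ΣΣ(x−x̄ᵢ)² = 543.778
MSB = 2704.222/2 = 1352.1111; MSW = 543.778/24 = 22.6574
F = MSB/MSW = 59.6763
df = (2, 24)
p-value (upper-tail) = 0.00000
At α=0.1: p < α → reject H₀

reject H₀: yes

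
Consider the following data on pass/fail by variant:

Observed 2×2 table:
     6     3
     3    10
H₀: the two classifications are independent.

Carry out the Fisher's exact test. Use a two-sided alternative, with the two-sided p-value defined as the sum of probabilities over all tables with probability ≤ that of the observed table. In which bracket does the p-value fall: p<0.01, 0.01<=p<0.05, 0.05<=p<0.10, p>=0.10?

p-value bracket: 0.05<=p<0.10

Margins: r₁=9, r₂=13, c₁=9, c₂=13, n=22
p_obs = C(9,6)·C(13,3)/C(22,9); sum pmf over tables with pmf ≤ p_obs
p-value (two-sided) = 0.07890
→ bracket: 0.05<=p<0.10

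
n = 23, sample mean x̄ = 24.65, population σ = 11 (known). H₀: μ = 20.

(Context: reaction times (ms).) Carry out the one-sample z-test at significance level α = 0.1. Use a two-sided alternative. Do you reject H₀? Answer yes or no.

SE = σ/√n = 11/√23 = 2.2937
z = (x̄−μ₀)/SE = (24.65−20)/2.2937 = 2.0273
p-value (two-sided) = 0.04263
At α=0.1: p < α → reject H₀

reject H₀: yes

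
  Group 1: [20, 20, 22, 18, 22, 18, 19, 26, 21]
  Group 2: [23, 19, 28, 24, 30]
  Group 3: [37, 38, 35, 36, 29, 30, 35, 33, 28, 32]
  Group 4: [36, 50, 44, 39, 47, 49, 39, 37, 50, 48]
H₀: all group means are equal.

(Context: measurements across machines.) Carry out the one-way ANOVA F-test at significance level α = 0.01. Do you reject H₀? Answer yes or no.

Group means [20.67, 24.80, 33.30, 43.90], grand mean 31.824
SSB = Σnᵢ(x̄ᵢ−x̄)² = 2847.141; SSW = ΣΣ(x−x̄ᵢ)² = 517.800
MSB = 2847.141/3 = 949.0471; MSW = 517.800/30 = 17.2600
F = MSB/MSW = 54.9853
df = (3, 30)
p-value (upper-tail) = 0.00000
At α=0.01: p < α → reject H₀

reject H₀: yes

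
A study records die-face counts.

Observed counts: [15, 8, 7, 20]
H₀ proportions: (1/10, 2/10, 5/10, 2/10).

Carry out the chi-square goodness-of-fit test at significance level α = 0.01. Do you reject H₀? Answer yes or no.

reject H₀: yes

n = 50; E_i = n·p_i = [5.00, 10.00, 25.00, 10.00]
χ² = (15−5.00)²/5.00 + (8−10.00)²/10.00 + (7−25.00)²/25.00 + (20−10.00)²/10.00 = 43.3600
df = 3
p-value (upper-tail) = 0.00000
At α=0.01: p < α → reject H₀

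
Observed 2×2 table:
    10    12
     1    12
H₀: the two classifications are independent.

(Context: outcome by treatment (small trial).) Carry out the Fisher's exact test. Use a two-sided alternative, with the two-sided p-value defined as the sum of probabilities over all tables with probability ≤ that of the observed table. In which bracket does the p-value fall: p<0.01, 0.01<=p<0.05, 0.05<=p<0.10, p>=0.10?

p-value bracket: 0.01<=p<0.05

Margins: r₁=22, r₂=13, c₁=11, c₂=24, n=35
p_obs = C(22,10)·C(13,1)/C(35,11); sum pmf over tables with pmf ≤ p_obs
p-value (two-sided) = 0.02700
→ bracket: 0.01<=p<0.05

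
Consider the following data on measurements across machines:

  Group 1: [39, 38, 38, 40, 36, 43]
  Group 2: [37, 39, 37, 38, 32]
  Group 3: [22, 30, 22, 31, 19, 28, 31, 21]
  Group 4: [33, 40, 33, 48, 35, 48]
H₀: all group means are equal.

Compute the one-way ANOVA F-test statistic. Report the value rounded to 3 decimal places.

Group means [39.00, 36.60, 25.50, 39.50], grand mean 34.320
SSB = Σnᵢ(x̄ᵢ−x̄)² = 940.740; SSW = ΣΣ(x−x̄ᵢ)² = 480.700
MSB = 940.740/3 = 313.5800; MSW = 480.700/21 = 22.8905
F = MSB/MSW = 13.6991
df = (3, 21)

test statistic = 13.699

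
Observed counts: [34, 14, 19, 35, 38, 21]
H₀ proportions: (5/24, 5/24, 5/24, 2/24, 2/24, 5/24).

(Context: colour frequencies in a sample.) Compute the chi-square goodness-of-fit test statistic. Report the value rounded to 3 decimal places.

n = 161; E_i = n·p_i = [33.54, 33.54, 33.54, 13.42, 13.42, 33.54]
χ² = (34−33.54)²/33.54 + (14−33.54)²/33.54 + (19−33.54)²/33.54 + (35−13.42)²/13.42 + (38−13.42)²/13.42 + (21−33.54)²/33.54 = 102.1503
df = 5

test statistic = 102.150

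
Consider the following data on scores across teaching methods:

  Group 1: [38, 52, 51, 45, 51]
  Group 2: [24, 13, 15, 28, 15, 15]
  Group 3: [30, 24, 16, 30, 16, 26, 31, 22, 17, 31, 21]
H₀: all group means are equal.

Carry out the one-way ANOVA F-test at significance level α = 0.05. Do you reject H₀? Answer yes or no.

Group means [47.40, 18.33, 24.00], grand mean 27.773
SSB = Σnᵢ(x̄ᵢ−x̄)² = 2617.330; SSW = ΣΣ(x−x̄ᵢ)² = 692.533
MSB = 2617.330/2 = 1308.6652; MSW = 692.533/19 = 36.4491
F = MSB/MSW = 35.9039
df = (2, 19)
p-value (upper-tail) = 0.00000
At α=0.05: p < α → reject H₀

reject H₀: yes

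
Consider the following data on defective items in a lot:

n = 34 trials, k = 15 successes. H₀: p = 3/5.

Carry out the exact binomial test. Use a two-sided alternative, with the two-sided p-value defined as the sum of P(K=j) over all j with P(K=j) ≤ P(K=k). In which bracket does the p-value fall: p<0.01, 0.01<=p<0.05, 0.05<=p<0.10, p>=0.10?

p-value bracket: 0.05<=p<0.10

Exact binomial: n=34, k=15, p₀=3/5=0.6000
P(X=j) = C(n,j)·p₀^j·(1−p₀)^(n−j); p = Σ P(X=j) over j with P(X=j) ≤ P(X=15)
p-value (two-sided) = 0.07851
→ bracket: 0.05<=p<0.10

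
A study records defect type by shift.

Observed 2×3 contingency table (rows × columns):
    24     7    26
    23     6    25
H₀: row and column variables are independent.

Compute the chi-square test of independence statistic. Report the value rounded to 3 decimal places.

test statistic = 0.037

Row totals [57, 54], col totals [47, 13, 51], n=111
χ² = (24−24.14)²/24.14 + (7−6.68)²/6.68 + (26−26.19)²/26.19 + (23−22.86)²/22.86 + (6−6.32)²/6.32 + (25−24.81)²/24.81 = 0.0368
df = 2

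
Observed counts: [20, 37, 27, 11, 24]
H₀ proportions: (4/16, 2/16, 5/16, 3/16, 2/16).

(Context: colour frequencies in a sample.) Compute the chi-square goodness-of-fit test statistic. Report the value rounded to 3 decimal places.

n = 119; E_i = n·p_i = [29.75, 14.88, 37.19, 22.31, 14.88]
χ² = (20−29.75)²/29.75 + (37−14.88)²/14.88 + (27−37.19)²/37.19 + (11−22.31)²/22.31 + (24−14.88)²/14.88 = 50.2280
df = 4

test statistic = 50.228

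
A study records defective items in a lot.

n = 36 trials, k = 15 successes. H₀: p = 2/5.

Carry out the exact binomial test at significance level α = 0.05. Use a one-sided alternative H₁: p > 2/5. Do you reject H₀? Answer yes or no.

reject H₀: no

Exact binomial: n=36, k=15, p₀=2/5=0.4000
P(X≥15) from Σ C(n,i)·p₀^i·(1−p₀)^(n−i)
p-value (one-sided, H₁ greater) = 0.48189
At α=0.05: p ≥ α → fail to reject H₀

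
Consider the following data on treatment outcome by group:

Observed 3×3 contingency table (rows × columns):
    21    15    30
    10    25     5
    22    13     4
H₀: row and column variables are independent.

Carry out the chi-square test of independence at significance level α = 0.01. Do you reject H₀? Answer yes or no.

Row totals [66, 40, 39], col totals [53, 53, 39], n=145
χ² = (21−24.12)²/24.12 + (15−24.12)²/24.12 + (30−17.75)²/17.75 + (10−14.62)²/14.62 + (25−14.62)²/14.62 + (5−10.76)²/10.76 + (22−14.26)²/14.26 + (13−14.26)²/14.26 + (4−10.49)²/10.49 = 32.5507
df = 4
p-value (upper-tail) = 0.00000
At α=0.01: p < α → reject H₀

reject H₀: yes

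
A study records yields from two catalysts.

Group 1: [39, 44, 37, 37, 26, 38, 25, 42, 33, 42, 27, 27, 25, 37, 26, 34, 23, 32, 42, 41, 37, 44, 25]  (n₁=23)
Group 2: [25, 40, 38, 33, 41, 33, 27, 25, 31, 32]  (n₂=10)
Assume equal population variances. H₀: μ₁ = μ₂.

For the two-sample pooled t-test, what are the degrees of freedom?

df = n₁ + n₂ − 2 = 23 + 10 − 2 = 31

degrees of freedom = 31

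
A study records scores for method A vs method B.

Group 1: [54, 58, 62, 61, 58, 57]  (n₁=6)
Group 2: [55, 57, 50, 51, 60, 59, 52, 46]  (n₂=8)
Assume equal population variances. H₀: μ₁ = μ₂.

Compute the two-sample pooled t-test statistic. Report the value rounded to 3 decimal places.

test statistic = 2.054

x̄₁=58.333, s₁=2.875, n₁=6
x̄₂=53.750, s₂=4.833, n₂=8
s_p² = [5·2.875² + 7·4.833²]/12 = 17.0694
SE = √(s_p²·(1/6+1/8)) = 2.2313
t = (58.333−53.750)/2.2313 = 2.0541
df = 12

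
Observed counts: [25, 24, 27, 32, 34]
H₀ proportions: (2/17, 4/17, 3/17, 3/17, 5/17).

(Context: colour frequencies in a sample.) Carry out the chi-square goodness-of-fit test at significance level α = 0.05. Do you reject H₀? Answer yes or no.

n = 142; E_i = n·p_i = [16.71, 33.41, 25.06, 25.06, 41.76]
χ² = (25−16.71)²/16.71 + (24−33.41)²/33.41 + (27−25.06)²/25.06 + (32−25.06)²/25.06 + (34−41.76)²/41.76 = 10.2857
df = 4
p-value (upper-tail) = 0.03588
At α=0.05: p < α → reject H₀

reject H₀: yes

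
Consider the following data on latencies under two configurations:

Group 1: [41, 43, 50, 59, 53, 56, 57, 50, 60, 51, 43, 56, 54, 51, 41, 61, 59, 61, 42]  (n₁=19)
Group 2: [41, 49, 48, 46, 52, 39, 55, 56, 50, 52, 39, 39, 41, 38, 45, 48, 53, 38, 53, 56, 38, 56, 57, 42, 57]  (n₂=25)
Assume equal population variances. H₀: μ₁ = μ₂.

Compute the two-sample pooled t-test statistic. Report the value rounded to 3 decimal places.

x̄₁=52.000, s₁=7.071, n₁=19
x̄₂=47.520, s₂=6.995, n₂=25
s_p² = [18·7.071² + 24·6.995²]/42 = 49.3867
SE = √(s_p²·(1/19+1/25)) = 2.1389
t = (52.000−47.520)/2.1389 = 2.0946
df = 42

test statistic = 2.095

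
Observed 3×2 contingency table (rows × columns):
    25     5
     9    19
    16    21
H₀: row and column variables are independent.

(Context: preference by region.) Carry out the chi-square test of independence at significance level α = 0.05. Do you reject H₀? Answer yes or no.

Row totals [30, 28, 37], col totals [50, 45], n=95
χ² = (25−15.79)²/15.79 + (5−14.21)²/14.21 + (9−14.74)²/14.74 + (19−13.26)²/13.26 + (16−19.47)²/19.47 + (21−17.53)²/17.53 = 17.3654
df = 2
p-value (upper-tail) = 0.00017
At α=0.05: p < α → reject H₀

reject H₀: yes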